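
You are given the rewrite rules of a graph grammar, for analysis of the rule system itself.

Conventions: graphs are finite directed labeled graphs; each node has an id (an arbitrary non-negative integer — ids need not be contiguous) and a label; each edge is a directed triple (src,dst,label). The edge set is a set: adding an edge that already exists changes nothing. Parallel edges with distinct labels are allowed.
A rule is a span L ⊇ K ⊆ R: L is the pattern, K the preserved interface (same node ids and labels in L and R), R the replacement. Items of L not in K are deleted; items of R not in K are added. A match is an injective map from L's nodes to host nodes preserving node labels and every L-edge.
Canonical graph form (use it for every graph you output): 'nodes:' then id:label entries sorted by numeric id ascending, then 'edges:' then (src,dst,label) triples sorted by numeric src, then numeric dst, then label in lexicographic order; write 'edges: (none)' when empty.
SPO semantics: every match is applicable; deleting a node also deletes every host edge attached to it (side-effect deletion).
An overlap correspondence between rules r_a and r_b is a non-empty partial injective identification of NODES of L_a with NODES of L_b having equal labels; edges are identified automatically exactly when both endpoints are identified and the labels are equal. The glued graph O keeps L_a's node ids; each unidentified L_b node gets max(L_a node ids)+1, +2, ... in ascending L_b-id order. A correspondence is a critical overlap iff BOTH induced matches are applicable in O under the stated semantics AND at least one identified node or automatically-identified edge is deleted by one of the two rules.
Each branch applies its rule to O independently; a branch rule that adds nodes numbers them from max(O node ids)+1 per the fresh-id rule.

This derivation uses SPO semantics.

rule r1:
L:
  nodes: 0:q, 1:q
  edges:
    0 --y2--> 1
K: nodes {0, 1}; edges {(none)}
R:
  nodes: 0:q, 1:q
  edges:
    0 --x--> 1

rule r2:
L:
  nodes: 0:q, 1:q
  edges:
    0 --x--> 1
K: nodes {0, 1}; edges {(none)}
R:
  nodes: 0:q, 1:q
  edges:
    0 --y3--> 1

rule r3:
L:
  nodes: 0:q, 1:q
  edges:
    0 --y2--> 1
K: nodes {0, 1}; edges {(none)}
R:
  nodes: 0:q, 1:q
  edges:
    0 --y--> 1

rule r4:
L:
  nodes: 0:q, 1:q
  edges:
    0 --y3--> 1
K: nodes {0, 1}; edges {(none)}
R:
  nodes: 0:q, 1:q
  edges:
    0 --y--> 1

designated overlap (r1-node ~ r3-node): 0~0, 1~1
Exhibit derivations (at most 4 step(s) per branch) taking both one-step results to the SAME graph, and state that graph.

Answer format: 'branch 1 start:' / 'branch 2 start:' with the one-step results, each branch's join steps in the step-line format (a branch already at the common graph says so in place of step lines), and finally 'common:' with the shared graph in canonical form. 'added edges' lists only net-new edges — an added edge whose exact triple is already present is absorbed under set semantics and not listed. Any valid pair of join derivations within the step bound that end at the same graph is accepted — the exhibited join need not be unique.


branch 1 start:
nodes: 0:q, 1:q
edges: (0,1,x)
branch 2 start:
nodes: 0:q, 1:q
edges: (0,1,y)
branch 1 step 1: rule r2; match: 0->0, 1->1; deleted nodes (none); deleted edges (0,1,x); added nodes (none); added edges (0,1,y3); result: nodes: 0:q, 1:q edges: (0,1,y3)
branch 1 step 2: rule r4; match: 0->0, 1->1; deleted nodes (none); deleted edges (0,1,y3); added nodes (none); added edges (0,1,y); result: nodes: 0:q, 1:q edges: (0,1,y)
branch 2: already at the common graph (0 steps)
common:
nodes: 0:q, 1:q
edges: (0,1,y)


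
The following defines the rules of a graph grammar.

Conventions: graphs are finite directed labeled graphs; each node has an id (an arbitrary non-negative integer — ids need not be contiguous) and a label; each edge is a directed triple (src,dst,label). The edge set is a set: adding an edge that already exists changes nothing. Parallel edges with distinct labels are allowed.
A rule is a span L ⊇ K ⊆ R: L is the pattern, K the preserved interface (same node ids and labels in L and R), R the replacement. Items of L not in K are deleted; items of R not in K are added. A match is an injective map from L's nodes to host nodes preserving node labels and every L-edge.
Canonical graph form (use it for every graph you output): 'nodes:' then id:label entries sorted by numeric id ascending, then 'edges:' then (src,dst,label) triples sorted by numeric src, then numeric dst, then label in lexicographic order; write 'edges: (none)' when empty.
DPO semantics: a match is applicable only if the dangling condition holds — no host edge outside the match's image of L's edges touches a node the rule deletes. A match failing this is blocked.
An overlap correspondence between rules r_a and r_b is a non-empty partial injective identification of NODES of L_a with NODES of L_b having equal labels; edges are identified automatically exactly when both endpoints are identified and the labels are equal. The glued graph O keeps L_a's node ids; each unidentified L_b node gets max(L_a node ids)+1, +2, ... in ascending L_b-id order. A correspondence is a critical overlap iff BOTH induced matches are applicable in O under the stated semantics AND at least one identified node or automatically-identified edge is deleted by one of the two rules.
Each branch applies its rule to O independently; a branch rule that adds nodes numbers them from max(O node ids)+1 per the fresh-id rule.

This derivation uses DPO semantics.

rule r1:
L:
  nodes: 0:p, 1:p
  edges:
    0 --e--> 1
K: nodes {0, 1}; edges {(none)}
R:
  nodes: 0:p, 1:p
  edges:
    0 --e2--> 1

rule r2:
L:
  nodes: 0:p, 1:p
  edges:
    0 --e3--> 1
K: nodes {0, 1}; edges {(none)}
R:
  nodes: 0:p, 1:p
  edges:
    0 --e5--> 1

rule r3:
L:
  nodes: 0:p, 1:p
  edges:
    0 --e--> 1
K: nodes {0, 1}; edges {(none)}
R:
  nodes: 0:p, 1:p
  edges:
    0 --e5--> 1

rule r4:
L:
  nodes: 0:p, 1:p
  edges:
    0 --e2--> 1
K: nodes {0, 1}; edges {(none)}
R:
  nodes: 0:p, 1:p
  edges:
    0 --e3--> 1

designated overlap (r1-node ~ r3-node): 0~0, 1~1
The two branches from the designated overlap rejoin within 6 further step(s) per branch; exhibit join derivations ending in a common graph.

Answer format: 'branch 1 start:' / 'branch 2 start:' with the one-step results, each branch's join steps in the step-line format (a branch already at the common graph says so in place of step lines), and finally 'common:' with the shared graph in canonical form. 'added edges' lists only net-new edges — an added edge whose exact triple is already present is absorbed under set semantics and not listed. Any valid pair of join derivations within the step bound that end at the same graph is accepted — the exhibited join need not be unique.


branch 1 start:
nodes: 0:p, 1:p
edges: (0,1,e2)
branch 2 start:
nodes: 0:p, 1:p
edges: (0,1,e5)
branch 1 step 1: rule r4; match: 0->0, 1->1; deleted nodes (none); deleted edges (0,1,e2); added nodes (none); added edges (0,1,e3); result: nodes: 0:p, 1:p edges: (0,1,e3)
branch 1 step 2: rule r2; match: 0->0, 1->1; deleted nodes (none); deleted edges (0,1,e3); added nodes (none); added edges (0,1,e5); result: nodes: 0:p, 1:p edges: (0,1,e5)
branch 2: already at the common graph (0 steps)
common:
nodes: 0:p, 1:p
edges: (0,1,e5)


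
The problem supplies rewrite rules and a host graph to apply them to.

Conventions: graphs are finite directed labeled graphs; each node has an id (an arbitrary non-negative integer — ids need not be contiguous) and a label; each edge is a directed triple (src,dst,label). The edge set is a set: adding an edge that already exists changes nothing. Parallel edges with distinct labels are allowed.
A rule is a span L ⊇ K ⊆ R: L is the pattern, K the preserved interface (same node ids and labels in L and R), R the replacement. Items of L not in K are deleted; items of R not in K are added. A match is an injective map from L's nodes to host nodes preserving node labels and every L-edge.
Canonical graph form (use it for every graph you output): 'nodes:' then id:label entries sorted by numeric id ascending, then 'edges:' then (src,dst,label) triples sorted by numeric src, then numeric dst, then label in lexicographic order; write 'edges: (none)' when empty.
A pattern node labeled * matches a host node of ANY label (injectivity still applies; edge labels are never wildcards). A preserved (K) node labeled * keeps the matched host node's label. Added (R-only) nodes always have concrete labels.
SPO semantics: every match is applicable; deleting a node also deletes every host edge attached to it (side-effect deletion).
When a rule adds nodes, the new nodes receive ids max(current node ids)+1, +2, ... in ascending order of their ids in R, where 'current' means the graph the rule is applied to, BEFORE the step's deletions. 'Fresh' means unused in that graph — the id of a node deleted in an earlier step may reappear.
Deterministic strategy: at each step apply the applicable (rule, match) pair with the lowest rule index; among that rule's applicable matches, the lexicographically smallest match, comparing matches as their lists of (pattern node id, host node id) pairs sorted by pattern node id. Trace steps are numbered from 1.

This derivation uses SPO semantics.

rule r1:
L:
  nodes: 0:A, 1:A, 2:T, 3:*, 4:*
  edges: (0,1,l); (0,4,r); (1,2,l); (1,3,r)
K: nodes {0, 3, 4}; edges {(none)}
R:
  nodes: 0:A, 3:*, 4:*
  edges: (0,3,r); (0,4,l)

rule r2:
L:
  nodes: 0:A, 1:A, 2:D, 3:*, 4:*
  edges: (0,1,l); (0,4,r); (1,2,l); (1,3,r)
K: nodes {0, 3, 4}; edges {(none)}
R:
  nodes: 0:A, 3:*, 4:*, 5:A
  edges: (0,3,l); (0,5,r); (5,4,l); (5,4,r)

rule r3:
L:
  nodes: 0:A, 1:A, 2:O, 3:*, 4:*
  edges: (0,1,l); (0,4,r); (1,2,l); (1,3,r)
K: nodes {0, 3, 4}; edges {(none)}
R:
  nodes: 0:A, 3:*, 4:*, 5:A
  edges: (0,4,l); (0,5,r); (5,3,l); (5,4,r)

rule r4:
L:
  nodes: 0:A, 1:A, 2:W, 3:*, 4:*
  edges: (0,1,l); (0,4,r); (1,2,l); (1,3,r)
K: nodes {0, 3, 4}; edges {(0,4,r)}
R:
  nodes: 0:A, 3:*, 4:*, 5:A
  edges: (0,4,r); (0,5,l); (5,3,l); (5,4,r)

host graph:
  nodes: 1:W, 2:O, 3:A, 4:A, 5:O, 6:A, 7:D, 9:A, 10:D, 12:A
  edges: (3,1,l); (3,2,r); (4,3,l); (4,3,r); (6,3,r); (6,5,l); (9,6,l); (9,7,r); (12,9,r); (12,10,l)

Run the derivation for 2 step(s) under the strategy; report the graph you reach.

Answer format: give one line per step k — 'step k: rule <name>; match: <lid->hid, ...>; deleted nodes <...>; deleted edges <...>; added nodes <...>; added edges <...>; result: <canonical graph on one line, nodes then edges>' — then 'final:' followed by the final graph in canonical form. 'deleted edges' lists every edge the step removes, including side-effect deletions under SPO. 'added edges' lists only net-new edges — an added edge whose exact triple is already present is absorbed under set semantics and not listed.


step 1: rule r3; match: 0->9, 1->6, 2->5, 3->3, 4->7; deleted nodes 5, 6; deleted edges (6,3,r); (6,5,l); (9,6,l); (9,7,r); added nodes 13; added edges (9,7,l); (9,13,r); (13,3,l); (13,7,r); result: nodes: 1:W, 2:O, 3:A, 4:A, 7:D, 9:A, 10:D, 12:A, 13:A edges: (3,1,l); (3,2,r); (4,3,l); (4,3,r); (9,7,l); (9,13,r); (12,9,r); (12,10,l); (13,3,l); (13,7,r)
step 2: rule r4; match: 0->13, 1->3, 2->1, 3->2, 4->7; deleted nodes 1, 3; deleted edges (3,1,l); (3,2,r); (4,3,l); (4,3,r); (13,3,l); added nodes 14; added edges (13,14,l); (14,2,l); (14,7,r); result: nodes: 2:O, 4:A, 7:D, 9:A, 10:D, 12:A, 13:A, 14:A edges: (9,7,l); (9,13,r); (12,9,r); (12,10,l); (13,7,r); (13,14,l); (14,2,l); (14,7,r)
final:
nodes: 2:O, 4:A, 7:D, 9:A, 10:D, 12:A, 13:A, 14:A
edges: (9,7,l); (9,13,r); (12,9,r); (12,10,l); (13,7,r); (13,14,l); (14,2,l); (14,7,r)


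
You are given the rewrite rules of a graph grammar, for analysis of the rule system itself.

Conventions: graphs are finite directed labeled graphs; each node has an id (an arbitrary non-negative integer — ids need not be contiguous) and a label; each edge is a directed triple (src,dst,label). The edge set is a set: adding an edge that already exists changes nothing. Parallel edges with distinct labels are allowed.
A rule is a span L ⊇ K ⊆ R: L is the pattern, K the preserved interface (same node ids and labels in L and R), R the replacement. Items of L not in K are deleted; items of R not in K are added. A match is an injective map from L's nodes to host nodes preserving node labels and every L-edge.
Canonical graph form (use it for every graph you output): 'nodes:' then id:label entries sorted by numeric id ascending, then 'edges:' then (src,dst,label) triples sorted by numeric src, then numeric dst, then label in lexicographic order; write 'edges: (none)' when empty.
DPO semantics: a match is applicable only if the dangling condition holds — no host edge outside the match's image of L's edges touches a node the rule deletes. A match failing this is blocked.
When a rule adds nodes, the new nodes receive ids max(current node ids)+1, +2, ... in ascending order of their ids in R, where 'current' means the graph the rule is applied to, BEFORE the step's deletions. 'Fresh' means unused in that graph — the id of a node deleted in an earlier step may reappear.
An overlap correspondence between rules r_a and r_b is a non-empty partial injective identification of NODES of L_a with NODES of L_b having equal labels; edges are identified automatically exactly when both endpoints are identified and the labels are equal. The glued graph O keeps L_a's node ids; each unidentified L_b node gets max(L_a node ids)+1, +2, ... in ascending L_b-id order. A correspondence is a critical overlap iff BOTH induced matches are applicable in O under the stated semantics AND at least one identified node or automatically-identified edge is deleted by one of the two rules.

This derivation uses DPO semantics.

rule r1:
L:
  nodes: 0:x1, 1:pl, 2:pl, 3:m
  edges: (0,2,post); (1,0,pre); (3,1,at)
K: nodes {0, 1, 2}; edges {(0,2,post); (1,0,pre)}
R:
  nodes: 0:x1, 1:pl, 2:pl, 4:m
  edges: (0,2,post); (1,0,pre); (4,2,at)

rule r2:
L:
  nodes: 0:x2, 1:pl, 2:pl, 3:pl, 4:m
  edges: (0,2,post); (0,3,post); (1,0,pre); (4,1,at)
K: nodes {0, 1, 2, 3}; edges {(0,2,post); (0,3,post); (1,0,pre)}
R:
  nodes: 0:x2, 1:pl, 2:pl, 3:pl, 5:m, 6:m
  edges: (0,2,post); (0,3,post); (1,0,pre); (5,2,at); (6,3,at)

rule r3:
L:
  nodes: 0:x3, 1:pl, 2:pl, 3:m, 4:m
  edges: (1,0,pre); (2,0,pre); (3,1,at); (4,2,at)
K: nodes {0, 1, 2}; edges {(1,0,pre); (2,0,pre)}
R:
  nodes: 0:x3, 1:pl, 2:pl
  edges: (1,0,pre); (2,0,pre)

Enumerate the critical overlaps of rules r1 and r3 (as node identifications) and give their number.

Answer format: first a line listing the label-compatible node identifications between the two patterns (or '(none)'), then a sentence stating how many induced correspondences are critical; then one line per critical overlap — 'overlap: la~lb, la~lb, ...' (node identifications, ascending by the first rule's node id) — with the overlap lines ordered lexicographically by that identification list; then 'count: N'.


label-compatible node identifications between L(r1) and L(r3): 1~1, 1~2, 2~1, 2~2, 3~3, 3~4
4 of the induced correspondences are critical overlaps of r1 and r3.
overlap: 1~1, 2~2, 3~3
overlap: 1~1, 3~3
overlap: 1~2, 2~1, 3~4
overlap: 1~2, 3~4
count: 4


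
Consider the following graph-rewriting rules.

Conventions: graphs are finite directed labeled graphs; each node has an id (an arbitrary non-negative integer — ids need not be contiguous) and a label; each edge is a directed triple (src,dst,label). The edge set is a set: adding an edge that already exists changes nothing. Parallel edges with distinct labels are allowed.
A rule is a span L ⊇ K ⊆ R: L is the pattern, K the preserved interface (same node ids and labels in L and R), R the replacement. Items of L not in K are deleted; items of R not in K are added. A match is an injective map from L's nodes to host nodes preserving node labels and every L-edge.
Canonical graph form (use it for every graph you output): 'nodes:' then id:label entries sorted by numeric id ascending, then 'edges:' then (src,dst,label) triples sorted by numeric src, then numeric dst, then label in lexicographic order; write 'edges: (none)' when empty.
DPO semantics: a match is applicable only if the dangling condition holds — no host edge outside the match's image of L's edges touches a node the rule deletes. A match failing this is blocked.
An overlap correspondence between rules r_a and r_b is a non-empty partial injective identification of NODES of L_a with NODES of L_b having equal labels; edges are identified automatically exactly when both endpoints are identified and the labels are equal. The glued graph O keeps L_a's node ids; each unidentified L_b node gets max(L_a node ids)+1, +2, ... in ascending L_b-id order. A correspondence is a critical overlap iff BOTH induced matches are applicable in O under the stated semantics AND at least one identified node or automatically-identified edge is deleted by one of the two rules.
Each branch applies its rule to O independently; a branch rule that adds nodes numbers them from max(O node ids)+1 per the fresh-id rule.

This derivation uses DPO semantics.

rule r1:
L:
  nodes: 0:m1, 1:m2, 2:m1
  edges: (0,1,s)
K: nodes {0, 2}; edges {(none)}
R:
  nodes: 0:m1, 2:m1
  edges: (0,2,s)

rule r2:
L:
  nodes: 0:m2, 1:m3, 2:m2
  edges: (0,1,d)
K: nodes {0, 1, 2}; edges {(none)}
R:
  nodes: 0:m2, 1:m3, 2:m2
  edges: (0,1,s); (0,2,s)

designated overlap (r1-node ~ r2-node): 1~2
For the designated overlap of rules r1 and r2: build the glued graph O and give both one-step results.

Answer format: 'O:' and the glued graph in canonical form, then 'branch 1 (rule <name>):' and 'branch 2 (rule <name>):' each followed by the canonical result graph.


O:
nodes: 0:m1, 1:m2, 2:m1, 3:m2, 4:m3
edges: (0,1,s); (3,4,d)
branch 1 (rule r1):
nodes: 0:m1, 2:m1, 3:m2, 4:m3
edges: (0,2,s); (3,4,d)
branch 2 (rule r2):
nodes: 0:m1, 1:m2, 2:m1, 3:m2, 4:m3
edges: (0,1,s); (3,1,s); (3,4,s)


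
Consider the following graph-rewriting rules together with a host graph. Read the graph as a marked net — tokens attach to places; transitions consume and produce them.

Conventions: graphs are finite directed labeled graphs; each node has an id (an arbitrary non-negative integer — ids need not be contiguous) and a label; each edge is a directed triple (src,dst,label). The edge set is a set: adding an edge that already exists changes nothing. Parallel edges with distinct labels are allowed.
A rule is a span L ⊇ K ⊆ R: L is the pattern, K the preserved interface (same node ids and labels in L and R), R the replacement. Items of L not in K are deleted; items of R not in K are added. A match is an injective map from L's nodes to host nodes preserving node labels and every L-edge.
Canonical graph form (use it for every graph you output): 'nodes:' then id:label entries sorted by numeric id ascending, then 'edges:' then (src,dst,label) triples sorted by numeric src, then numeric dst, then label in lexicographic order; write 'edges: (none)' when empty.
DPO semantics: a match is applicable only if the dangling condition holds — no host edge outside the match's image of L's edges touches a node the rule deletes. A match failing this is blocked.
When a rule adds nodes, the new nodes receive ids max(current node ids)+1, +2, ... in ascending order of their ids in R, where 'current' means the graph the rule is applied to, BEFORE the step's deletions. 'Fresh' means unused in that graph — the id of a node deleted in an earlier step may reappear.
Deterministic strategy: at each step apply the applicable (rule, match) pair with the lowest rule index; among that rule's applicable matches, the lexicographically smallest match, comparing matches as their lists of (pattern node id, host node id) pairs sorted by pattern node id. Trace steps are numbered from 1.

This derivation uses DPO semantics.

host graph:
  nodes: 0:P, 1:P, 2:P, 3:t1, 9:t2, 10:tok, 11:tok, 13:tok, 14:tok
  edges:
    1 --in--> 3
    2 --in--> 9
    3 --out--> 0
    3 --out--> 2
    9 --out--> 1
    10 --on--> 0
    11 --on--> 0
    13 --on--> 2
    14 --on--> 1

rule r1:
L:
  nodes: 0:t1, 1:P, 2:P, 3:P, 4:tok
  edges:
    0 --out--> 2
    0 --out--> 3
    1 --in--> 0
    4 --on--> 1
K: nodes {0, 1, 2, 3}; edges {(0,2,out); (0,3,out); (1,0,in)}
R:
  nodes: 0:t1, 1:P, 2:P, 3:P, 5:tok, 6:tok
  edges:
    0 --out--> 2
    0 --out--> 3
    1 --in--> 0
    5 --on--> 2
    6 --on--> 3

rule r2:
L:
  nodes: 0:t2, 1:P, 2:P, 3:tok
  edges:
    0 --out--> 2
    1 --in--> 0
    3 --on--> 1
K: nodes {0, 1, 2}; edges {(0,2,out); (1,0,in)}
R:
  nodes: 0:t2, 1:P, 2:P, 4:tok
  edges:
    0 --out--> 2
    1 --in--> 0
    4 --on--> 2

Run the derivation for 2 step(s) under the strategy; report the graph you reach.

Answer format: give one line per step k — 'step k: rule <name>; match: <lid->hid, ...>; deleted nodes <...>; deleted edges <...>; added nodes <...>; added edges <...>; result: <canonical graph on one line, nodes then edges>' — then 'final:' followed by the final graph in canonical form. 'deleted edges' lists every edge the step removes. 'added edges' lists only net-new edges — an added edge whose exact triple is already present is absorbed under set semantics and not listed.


step 1: rule r1; match: 0->3, 1->1, 2->0, 3->2, 4->14; deleted nodes 14; deleted edges (14,1,on); added nodes 15, 16; added edges (15,0,on); (16,2,on); result: nodes: 0:P, 1:P, 2:P, 3:t1, 9:t2, 10:tok, 11:tok, 13:tok, 15:tok, 16:tok edges: (1,3,in); (2,9,in); (3,0,out); (3,2,out); (9,1,out); (10,0,on); (11,0,on); (13,2,on); (15,0,on); (16,2,on)
step 2: rule r2; match: 0->9, 1->2, 2->1, 3->13; deleted nodes 13; deleted edges (13,2,on); added nodes 17; added edges (17,1,on); result: nodes: 0:P, 1:P, 2:P, 3:t1, 9:t2, 10:tok, 11:tok, 15:tok, 16:tok, 17:tok edges: (1,3,in); (2,9,in); (3,0,out); (3,2,out); (9,1,out); (10,0,on); (11,0,on); (15,0,on); (16,2,on); (17,1,on)
final:
nodes: 0:P, 1:P, 2:P, 3:t1, 9:t2, 10:tok, 11:tok, 15:tok, 16:tok, 17:tok
edges: (1,3,in); (2,9,in); (3,0,out); (3,2,out); (9,1,out); (10,0,on); (11,0,on); (15,0,on); (16,2,on); (17,1,on)


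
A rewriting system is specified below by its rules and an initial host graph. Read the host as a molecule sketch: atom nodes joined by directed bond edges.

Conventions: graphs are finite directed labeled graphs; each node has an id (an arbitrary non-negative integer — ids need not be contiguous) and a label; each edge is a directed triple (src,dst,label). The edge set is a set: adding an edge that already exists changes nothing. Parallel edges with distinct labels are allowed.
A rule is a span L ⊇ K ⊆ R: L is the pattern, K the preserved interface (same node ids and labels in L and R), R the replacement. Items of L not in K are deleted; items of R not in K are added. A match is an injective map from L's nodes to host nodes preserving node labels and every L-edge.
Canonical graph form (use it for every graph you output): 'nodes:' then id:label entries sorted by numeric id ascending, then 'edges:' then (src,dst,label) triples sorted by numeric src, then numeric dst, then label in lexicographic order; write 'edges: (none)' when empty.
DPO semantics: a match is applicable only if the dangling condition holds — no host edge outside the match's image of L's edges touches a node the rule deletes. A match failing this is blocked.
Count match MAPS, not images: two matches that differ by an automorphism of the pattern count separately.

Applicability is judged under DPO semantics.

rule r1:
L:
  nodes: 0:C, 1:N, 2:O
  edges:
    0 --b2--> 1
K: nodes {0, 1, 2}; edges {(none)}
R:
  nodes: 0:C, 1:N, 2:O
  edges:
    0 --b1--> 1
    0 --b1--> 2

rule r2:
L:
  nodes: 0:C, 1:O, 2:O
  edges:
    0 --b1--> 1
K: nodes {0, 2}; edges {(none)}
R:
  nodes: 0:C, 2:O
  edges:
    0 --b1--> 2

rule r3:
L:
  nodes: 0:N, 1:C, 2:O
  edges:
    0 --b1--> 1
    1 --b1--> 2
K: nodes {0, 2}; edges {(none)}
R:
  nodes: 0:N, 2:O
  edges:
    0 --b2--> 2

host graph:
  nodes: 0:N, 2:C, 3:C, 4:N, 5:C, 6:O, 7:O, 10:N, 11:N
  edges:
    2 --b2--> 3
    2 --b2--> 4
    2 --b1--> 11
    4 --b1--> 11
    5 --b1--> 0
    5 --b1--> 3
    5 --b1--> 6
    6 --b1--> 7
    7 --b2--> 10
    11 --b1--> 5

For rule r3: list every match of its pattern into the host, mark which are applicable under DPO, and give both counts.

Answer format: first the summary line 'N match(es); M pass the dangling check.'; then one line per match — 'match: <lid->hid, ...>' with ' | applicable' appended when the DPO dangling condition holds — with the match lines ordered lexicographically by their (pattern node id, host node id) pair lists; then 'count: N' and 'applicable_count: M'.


1 match(es); 0 pass the dangling check.
match: 0->11, 1->5, 2->6
count: 1
applicable_count: 0


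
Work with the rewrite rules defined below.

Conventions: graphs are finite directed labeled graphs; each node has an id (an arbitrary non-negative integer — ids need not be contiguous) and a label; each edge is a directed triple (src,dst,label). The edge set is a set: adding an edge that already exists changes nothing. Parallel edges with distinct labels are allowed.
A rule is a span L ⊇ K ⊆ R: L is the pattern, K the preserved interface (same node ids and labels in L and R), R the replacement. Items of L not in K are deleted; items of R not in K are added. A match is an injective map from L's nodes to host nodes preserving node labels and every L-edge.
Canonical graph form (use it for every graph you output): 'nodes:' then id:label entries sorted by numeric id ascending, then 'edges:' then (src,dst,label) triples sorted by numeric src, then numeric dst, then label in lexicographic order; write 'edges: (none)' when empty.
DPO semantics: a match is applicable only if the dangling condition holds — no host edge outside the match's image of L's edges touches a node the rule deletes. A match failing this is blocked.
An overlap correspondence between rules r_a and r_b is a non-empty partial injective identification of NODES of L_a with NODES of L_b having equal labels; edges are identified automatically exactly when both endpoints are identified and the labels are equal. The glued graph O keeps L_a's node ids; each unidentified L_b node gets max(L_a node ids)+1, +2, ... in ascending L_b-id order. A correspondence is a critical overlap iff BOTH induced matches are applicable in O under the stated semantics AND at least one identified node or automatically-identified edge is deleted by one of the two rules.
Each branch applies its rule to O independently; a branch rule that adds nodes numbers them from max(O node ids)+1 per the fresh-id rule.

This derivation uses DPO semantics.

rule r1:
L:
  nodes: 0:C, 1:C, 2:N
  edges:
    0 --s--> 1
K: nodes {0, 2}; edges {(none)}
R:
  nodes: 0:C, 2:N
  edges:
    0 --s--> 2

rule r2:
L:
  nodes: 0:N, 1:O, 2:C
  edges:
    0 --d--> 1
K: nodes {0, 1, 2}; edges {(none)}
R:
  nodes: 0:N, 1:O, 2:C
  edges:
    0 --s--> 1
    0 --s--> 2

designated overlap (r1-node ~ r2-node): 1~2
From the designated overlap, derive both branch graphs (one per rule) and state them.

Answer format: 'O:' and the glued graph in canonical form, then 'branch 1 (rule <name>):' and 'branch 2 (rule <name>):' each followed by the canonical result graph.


O:
nodes: 0:C, 1:C, 2:N, 3:N, 4:O
edges: (0,1,s); (3,4,d)
branch 1 (rule r1):
nodes: 0:C, 2:N, 3:N, 4:O
edges: (0,2,s); (3,4,d)
branch 2 (rule r2):
nodes: 0:C, 1:C, 2:N, 3:N, 4:O
edges: (0,1,s); (3,1,s); (3,4,s)


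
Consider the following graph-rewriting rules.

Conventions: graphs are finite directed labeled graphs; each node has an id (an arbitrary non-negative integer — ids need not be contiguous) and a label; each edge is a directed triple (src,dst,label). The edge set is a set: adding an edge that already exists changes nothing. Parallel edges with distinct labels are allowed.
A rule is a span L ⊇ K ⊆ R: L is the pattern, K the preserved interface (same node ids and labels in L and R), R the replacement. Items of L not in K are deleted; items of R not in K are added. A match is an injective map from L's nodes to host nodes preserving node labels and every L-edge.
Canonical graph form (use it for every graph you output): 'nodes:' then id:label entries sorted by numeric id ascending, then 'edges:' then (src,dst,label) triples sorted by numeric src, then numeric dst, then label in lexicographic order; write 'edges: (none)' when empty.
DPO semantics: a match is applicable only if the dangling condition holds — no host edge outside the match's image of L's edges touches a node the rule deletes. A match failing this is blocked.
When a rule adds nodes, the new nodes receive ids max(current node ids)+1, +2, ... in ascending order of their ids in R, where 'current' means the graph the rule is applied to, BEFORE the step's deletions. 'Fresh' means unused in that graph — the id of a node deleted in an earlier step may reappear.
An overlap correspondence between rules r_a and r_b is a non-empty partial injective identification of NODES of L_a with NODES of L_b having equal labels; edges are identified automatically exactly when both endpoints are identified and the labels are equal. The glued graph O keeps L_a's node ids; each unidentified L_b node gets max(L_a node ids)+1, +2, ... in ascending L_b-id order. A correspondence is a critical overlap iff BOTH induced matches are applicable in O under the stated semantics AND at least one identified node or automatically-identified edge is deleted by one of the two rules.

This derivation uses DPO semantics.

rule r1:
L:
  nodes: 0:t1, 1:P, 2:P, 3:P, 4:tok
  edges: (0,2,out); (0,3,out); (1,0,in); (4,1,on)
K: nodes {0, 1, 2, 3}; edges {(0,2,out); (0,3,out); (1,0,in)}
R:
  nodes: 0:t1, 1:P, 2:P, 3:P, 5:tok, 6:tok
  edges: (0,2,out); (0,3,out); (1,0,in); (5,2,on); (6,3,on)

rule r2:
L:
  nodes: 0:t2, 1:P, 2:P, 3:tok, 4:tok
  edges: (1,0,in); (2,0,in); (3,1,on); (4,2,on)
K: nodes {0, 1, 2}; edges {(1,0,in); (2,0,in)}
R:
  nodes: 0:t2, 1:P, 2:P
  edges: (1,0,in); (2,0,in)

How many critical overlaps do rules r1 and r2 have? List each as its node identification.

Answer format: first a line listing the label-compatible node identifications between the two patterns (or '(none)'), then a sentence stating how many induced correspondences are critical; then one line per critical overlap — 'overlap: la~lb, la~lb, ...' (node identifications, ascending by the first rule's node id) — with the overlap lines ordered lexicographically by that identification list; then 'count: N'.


label-compatible node identifications between L(r1) and L(r2): 1~1, 1~2, 2~1, 2~2, 3~1, 3~2, 4~3, 4~4
6 of the induced correspondences are critical overlaps of r1 and r2.
overlap: 1~1, 2~2, 4~3
overlap: 1~1, 3~2, 4~3
overlap: 1~1, 4~3
overlap: 1~2, 2~1, 4~4
overlap: 1~2, 3~1, 4~4
overlap: 1~2, 4~4
count: 6


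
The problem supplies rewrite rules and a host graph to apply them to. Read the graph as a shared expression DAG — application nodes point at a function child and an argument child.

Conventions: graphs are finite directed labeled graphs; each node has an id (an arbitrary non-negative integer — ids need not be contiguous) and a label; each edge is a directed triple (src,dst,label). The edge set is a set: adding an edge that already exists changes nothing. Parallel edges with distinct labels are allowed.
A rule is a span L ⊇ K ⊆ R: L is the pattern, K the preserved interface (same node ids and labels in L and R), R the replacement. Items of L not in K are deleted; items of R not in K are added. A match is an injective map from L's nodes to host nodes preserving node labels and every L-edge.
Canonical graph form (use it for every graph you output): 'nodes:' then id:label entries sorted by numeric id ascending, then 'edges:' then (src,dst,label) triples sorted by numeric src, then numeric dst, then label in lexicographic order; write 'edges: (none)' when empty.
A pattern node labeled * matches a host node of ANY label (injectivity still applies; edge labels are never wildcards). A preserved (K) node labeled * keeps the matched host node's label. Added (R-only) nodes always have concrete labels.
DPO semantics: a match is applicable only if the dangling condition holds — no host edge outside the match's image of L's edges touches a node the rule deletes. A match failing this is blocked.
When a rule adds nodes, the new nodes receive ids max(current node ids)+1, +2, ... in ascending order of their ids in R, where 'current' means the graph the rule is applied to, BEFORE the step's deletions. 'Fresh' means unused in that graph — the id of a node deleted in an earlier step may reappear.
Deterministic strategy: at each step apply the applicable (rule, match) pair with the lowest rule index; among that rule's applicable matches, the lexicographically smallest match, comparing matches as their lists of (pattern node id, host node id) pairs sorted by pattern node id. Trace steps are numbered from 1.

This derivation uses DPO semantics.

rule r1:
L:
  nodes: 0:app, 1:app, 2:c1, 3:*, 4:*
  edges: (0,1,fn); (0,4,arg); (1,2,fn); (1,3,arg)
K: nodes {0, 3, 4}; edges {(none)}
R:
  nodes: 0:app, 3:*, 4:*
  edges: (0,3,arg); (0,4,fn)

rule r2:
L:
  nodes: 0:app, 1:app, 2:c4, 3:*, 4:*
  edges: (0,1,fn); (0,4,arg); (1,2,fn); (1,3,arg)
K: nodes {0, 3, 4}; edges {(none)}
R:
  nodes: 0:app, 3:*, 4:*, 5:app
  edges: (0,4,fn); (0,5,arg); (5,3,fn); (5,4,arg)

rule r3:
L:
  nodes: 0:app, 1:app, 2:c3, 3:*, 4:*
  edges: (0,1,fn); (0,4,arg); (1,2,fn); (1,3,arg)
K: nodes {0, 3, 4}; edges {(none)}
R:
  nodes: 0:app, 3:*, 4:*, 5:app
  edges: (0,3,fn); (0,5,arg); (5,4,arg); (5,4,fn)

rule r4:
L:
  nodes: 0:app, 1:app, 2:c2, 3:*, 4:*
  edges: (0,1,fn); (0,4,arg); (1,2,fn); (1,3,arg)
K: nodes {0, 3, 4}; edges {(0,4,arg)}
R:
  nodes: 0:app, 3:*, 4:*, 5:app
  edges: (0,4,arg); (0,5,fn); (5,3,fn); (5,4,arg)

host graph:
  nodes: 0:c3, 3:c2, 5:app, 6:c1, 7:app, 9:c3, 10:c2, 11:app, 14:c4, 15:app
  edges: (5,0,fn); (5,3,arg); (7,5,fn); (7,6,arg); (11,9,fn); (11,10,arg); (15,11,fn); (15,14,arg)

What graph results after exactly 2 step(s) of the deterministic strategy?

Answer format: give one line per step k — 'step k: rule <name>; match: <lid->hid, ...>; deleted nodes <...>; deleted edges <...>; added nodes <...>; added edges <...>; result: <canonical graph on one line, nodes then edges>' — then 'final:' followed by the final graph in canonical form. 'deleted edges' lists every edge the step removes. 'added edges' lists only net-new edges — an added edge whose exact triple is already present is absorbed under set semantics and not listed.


step 1: rule r3; match: 0->7, 1->5, 2->0, 3->3, 4->6; deleted nodes 0, 5; deleted edges (5,0,fn); (5,3,arg); (7,5,fn); (7,6,arg); added nodes 16; added edges (7,3,fn); (7,16,arg); (16,6,arg); (16,6,fn); result: nodes: 3:c2, 6:c1, 7:app, 9:c3, 10:c2, 11:app, 14:c4, 15:app, 16:app edges: (7,3,fn); (7,16,arg); (11,9,fn); (11,10,arg); (15,11,fn); (15,14,arg); (16,6,arg); (16,6,fn)
step 2: rule r3; match: 0->15, 1->11, 2->9, 3->10, 4->14; deleted nodes 9, 11; deleted edges (11,9,fn); (11,10,arg); (15,11,fn); (15,14,arg); added nodes 17; added edges (15,10,fn); (15,17,arg); (17,14,arg); (17,14,fn); result: nodes: 3:c2, 6:c1, 7:app, 10:c2, 14:c4, 15:app, 16:app, 17:app edges: (7,3,fn); (7,16,arg); (15,10,fn); (15,17,arg); (16,6,arg); (16,6,fn); (17,14,arg); (17,14,fn)
final:
nodes: 3:c2, 6:c1, 7:app, 10:c2, 14:c4, 15:app, 16:app, 17:app
edges: (7,3,fn); (7,16,arg); (15,10,fn); (15,17,arg); (16,6,arg); (16,6,fn); (17,14,arg); (17,14,fn)


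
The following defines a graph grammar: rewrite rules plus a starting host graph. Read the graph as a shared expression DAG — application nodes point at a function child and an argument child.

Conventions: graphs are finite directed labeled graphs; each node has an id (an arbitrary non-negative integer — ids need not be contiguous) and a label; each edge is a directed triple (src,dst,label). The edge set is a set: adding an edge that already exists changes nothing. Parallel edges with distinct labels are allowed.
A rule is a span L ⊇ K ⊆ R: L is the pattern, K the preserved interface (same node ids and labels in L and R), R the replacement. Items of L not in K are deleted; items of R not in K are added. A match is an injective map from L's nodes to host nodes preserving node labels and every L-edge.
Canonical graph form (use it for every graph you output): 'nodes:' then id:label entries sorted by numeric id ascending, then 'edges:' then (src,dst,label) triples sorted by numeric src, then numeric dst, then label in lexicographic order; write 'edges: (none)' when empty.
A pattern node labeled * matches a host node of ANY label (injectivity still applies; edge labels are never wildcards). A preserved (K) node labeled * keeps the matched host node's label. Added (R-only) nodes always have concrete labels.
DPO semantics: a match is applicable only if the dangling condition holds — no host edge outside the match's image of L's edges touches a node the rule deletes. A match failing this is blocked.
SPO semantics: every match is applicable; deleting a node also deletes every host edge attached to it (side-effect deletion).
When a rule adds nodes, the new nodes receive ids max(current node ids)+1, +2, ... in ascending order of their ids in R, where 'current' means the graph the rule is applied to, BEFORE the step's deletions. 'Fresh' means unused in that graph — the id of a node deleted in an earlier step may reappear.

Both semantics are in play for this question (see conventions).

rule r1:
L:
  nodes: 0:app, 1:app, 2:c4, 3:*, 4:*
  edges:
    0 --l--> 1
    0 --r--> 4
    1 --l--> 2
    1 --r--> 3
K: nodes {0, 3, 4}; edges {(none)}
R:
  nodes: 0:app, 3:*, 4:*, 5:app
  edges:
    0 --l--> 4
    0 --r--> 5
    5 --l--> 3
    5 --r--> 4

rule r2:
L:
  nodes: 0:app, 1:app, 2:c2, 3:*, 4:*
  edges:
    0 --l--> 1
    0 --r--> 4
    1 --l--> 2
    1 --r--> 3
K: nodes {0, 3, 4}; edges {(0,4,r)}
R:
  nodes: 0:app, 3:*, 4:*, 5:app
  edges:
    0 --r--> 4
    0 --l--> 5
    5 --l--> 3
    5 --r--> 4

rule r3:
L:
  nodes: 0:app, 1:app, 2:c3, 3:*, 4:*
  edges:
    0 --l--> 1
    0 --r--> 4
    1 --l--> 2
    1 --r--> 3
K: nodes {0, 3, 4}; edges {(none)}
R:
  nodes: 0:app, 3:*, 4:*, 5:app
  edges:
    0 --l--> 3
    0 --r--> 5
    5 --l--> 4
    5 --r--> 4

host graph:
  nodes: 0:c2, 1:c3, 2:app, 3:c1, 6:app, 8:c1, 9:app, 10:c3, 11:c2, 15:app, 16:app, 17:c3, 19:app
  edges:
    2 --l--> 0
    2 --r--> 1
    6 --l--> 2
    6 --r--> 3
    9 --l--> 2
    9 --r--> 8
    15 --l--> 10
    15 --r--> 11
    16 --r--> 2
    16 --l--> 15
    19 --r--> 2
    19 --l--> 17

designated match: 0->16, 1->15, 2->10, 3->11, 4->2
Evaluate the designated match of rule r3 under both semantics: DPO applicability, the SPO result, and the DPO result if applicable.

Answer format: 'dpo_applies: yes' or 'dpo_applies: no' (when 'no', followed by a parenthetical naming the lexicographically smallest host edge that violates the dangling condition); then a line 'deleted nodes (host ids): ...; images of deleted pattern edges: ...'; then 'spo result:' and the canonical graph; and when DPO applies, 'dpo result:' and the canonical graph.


dpo_applies: yes
deleted nodes (host ids): 10, 15; images of deleted pattern edges: (15,10,l); (15,11,r); (16,2,r); (16,15,l)
spo result:
nodes: 0:c2, 1:c3, 2:app, 3:c1, 6:app, 8:c1, 9:app, 11:c2, 16:app, 17:c3, 19:app, 20:app
edges: (2,0,l); (2,1,r); (6,2,l); (6,3,r); (9,2,l); (9,8,r); (16,11,l); (16,20,r); (19,2,r); (19,17,l); (20,2,l); (20,2,r)
dpo result:
nodes: 0:c2, 1:c3, 2:app, 3:c1, 6:app, 8:c1, 9:app, 11:c2, 16:app, 17:c3, 19:app, 20:app
edges: (2,0,l); (2,1,r); (6,2,l); (6,3,r); (9,2,l); (9,8,r); (16,11,l); (16,20,r); (19,2,r); (19,17,l); (20,2,l); (20,2,r)


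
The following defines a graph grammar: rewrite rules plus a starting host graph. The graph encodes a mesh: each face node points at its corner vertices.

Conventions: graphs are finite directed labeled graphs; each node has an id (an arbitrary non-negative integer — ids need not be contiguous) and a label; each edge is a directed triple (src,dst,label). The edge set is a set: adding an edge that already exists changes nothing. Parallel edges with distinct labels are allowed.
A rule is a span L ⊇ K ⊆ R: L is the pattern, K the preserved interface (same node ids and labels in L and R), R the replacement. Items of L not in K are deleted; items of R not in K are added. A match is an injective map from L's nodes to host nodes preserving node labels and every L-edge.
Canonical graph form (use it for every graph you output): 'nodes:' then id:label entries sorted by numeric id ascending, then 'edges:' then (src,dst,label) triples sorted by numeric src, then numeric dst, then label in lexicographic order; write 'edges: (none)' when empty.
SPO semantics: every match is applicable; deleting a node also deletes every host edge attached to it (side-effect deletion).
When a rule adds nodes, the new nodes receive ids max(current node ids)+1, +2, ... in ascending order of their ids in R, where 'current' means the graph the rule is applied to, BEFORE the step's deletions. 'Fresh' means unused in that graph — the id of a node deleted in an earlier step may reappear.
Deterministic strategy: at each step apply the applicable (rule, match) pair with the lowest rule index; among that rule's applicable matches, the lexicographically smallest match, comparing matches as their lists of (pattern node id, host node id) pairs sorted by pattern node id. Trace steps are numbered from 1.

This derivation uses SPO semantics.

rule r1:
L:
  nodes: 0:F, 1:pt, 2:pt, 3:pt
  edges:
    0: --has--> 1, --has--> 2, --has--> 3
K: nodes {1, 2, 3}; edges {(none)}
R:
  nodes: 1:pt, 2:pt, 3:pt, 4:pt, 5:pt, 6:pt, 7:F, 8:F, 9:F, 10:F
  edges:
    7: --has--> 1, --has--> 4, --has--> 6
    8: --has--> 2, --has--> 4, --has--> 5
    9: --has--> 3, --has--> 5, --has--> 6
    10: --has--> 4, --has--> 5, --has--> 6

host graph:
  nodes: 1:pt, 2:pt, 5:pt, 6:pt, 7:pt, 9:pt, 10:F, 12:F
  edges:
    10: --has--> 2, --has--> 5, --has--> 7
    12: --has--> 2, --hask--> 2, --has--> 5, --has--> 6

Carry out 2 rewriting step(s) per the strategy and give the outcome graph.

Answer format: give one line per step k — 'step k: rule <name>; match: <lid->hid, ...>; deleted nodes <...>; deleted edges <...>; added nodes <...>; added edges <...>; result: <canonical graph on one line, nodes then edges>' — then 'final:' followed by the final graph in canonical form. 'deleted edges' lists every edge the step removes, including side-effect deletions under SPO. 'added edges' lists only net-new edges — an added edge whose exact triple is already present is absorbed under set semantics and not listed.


step 1: rule r1; match: 0->10, 1->2, 2->5, 3->7; deleted nodes 10; deleted edges (10,2,has); (10,5,has); (10,7,has); added nodes 13, 14, 15, 16, 17, 18, 19; added edges (16,2,has); (16,13,has); (16,15,has); (17,5,has); (17,13,has); (17,14,has); (18,7,has); (18,14,has); (18,15,has); (19,13,has); (19,14,has); (19,15,has); result: nodes: 1:pt, 2:pt, 5:pt, 6:pt, 7:pt, 9:pt, 12:F, 13:pt, 14:pt, 15:pt, 16:F, 17:F, 18:F, 19:F edges: (12,2,has); (12,2,hask); (12,5,has); (12,6,has); (16,2,has); (16,13,has); (16,15,has); (17,5,has); (17,13,has); (17,14,has); (18,7,has); (18,14,has); (18,15,has); (19,13,has); (19,14,has); (19,15,has)
step 2: rule r1; match: 0->12, 1->2, 2->5, 3->6; deleted nodes 12; deleted edges (12,2,has); (12,2,hask); (12,5,has); (12,6,has); added nodes 20, 21, 22, 23, 24, 25, 26; added edges (23,2,has); (23,20,has); (23,22,has); (24,5,has); (24,20,has); (24,21,has); (25,6,has); (25,21,has); (25,22,has); (26,20,has); (26,21,has); (26,22,has); result: nodes: 1:pt, 2:pt, 5:pt, 6:pt, 7:pt, 9:pt, 13:pt, 14:pt, 15:pt, 16:F, 17:F, 18:F, 19:F, 20:pt, 21:pt, 22:pt, 23:F, 24:F, 25:F, 26:F edges: (16,2,has); (16,13,has); (16,15,has); (17,5,has); (17,13,has); (17,14,has); (18,7,has); (18,14,has); (18,15,has); (19,13,has); (19,14,has); (19,15,has); (23,2,has); (23,20,has); (23,22,has); (24,5,has); (24,20,has); (24,21,has); (25,6,has); (25,21,has); (25,22,has); (26,20,has); (26,21,has); (26,22,has)
final:
nodes: 1:pt, 2:pt, 5:pt, 6:pt, 7:pt, 9:pt, 13:pt, 14:pt, 15:pt, 16:F, 17:F, 18:F, 19:F, 20:pt, 21:pt, 22:pt, 23:F, 24:F, 25:F, 26:F
edges: (16,2,has); (16,13,has); (16,15,has); (17,5,has); (17,13,has); (17,14,has); (18,7,has); (18,14,has); (18,15,has); (19,13,has); (19,14,has); (19,15,has); (23,2,has); (23,20,has); (23,22,has); (24,5,has); (24,20,has); (24,21,has); (25,6,has); (25,21,has); (25,22,has); (26,20,has); (26,21,has); (26,22,has)
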